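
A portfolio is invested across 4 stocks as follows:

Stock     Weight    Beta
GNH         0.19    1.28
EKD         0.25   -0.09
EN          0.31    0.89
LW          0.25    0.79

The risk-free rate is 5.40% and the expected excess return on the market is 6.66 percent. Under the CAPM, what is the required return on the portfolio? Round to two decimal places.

10.02%

β_P = Σ w_i β_i = 0.19×1.28 + 0.25×-0.09 + 0.31×0.89 + 0.25×0.79 = 0.6941
E(R_P) = R_f + β_P × MRP = 5.40% + 0.6941 × 6.66% = 10.02%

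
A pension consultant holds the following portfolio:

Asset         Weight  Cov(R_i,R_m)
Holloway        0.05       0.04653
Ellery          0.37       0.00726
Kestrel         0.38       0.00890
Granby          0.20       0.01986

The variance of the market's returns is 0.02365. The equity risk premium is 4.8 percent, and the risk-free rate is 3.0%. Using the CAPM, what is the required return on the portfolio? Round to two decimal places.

5.51%

β_Holloway = 0.04653 / 0.02365 = 1.9674
β_Ellery = 0.00726 / 0.02365 = 0.3070
β_Kestrel = 0.00890 / 0.02365 = 0.3763
β_Granby = 0.01986 / 0.02365 = 0.8397
β_P = Σ w_i β_i = 0.05×1.9674 + 0.37×0.3070 + 0.38×0.3763 + 0.20×0.8397 = 0.5229
E(R_P) = R_f + β_P × MRP = 3.0% + 0.5229 × 4.8% = 5.51%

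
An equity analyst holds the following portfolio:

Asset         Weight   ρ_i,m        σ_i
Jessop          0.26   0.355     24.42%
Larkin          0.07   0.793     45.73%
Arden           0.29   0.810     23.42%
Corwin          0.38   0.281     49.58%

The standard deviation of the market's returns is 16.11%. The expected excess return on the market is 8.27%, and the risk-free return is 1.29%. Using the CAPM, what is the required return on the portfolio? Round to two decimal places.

9.29%

β_Jessop = 0.355 × 24.42% / 16.11% = 0.5381
β_Larkin = 0.793 × 45.73% / 16.11% = 2.2510
β_Arden = 0.810 × 23.42% / 16.11% = 1.1775
β_Corwin = 0.281 × 49.58% / 16.11% = 0.8648
β_P = Σ w_i β_i = 0.26×0.5381 + 0.07×2.2510 + 0.29×1.1775 + 0.38×0.8648 = 0.9676
E(R_P) = R_f + β_P × MRP = 1.29% + 0.9676 × 8.27% = 9.29%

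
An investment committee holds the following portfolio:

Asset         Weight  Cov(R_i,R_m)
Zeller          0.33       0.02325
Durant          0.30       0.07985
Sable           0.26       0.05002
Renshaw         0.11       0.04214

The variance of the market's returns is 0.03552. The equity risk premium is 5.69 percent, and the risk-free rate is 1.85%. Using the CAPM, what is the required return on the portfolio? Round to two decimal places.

9.74%

β_Zeller = 0.02325 / 0.03552 = 0.6546
β_Durant = 0.07985 / 0.03552 = 2.2480
β_Sable = 0.05002 / 0.03552 = 1.4082
β_Renshaw = 0.04214 / 0.03552 = 1.1864
β_P = Σ w_i β_i = 0.33×0.6546 + 0.30×2.2480 + 0.26×1.4082 + 0.11×1.1864 = 1.3871
E(R_P) = R_f + β_P × MRP = 1.85% + 1.3871 × 5.69% = 9.74%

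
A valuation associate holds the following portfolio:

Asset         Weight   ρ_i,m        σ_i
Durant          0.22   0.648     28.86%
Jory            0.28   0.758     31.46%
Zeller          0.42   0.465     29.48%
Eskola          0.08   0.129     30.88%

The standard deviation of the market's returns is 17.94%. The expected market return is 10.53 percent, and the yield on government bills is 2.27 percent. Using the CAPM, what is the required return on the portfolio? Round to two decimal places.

10.04%

β_Durant = 0.648 × 28.86% / 17.94% = 1.0424
β_Jory = 0.758 × 31.46% / 17.94% = 1.3292
β_Zeller = 0.465 × 29.48% / 17.94% = 0.7641
β_Eskola = 0.129 × 30.88% / 17.94% = 0.2220
β_P = Σ w_i β_i = 0.22×1.0424 + 0.28×1.3292 + 0.42×0.7641 + 0.08×0.2220 = 0.9402
MRP = 10.53% − 2.27% = 8.26%
E(R_P) = R_f + β_P × MRP = 2.27% + 0.9402 × 8.26% = 10.04%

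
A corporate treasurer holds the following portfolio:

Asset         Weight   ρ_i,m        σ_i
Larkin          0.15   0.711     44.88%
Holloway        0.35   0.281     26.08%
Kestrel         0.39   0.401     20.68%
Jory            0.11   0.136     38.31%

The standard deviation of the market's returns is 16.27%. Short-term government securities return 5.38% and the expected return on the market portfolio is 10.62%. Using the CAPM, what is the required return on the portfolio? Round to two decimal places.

β_Larkin = 0.711 × 44.88% / 16.27% = 1.9613
β_Holloway = 0.281 × 26.08% / 16.27% = 0.4504
β_Kestrel = 0.401 × 20.68% / 16.27% = 0.5097
β_Jory = 0.136 × 38.31% / 16.27% = 0.3202
β_P = Σ w_i β_i = 0.15×1.9613 + 0.35×0.4504 + 0.39×0.5097 + 0.11×0.3202 = 0.6858
MRP = 10.62% − 5.38% = 5.24%
E(R_P) = R_f + β_P × MRP = 5.38% + 0.6858 × 5.24% = 8.97%

8.97%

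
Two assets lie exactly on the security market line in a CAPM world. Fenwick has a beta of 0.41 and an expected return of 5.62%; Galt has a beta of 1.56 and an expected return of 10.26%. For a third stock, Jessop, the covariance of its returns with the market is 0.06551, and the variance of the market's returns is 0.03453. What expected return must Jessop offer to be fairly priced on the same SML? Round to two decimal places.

11.62%

MRP = (10.26% − 5.62%) / (1.56 − 0.41) = 4.0348%
R_f = 5.62% − 0.41 × 4.0348% = 3.9657%
β_Jessop = Cov / Var(R_m) = 0.06551 / 0.03453 = 1.8972
E(R_Jessop) = R_f + β × MRP = 3.9657% + 1.8972 × 4.0348% = 11.62%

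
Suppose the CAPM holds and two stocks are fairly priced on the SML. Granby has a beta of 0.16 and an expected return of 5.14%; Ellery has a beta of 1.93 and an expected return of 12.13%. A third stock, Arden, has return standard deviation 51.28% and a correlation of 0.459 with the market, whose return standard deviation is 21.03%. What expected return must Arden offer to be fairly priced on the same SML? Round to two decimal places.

MRP = (12.13% − 5.14%) / (1.93 − 0.16) = 3.9492%
R_f = 5.14% − 0.16 × 3.9492% = 4.5081%
β_Arden = ρ·σ_i/σ_m = 0.459 × 51.28 / 21.03 = 1.1192
E(R_Arden) = R_f + β × MRP = 4.5081% + 1.1192 × 3.9492% = 8.93%

8.93%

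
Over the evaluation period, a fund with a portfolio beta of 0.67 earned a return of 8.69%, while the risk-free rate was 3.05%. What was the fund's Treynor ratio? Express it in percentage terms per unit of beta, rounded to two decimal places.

8.42%

Treynor = (R_P − R_f) / β_P = (8.69% − 3.05%) / 0.6700 = 5.64% / 0.6700 = 8.42%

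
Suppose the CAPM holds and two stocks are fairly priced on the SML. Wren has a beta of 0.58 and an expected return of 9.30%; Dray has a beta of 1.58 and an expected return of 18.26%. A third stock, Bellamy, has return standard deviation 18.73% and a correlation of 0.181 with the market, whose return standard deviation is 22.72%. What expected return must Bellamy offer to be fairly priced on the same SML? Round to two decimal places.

5.44%

MRP = (18.26% − 9.30%) / (1.58 − 0.58) = 8.9600%
R_f = 9.30% − 0.58 × 8.9600% = 4.1032%
β_Bellamy = ρ·σ_i/σ_m = 0.181 × 18.73 / 22.72 = 0.1492
E(R_Bellamy) = R_f + β × MRP = 4.1032% + 0.1492 × 8.9600% = 5.44%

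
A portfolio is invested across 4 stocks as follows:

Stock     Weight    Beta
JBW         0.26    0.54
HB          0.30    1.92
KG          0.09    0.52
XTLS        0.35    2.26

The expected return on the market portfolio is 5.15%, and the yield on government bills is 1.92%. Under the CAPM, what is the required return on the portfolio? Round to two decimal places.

β_P = Σ w_i β_i = 0.26×0.54 + 0.30×1.92 + 0.09×0.52 + 0.35×2.26 = 1.5542
MRP = 5.15% − 1.92% = 3.23%
E(R_P) = R_f + β_P × MRP = 1.92% + 1.5542 × 3.23% = 6.94%

6.94%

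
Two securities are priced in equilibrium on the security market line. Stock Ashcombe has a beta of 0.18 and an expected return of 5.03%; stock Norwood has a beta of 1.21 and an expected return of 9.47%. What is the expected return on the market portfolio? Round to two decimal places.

Both satisfy E(R) = R_f + β·MRP, so the slope of the SML is
MRP = (9.47% − 5.03%) / (1.21 − 0.18) = 4.44% / 1.03 = 4.3107%
R_f = E(R_Ashcombe) − β_Ashcombe·MRP = 5.03% − 0.18 × 4.3107% = 4.2541%
E(R_m) = R_f + MRP = 4.2541% + 4.3107% = 8.56%

8.56%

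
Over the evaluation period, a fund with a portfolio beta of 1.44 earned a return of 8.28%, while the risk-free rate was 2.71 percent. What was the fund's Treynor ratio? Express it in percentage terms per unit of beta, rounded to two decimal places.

3.87%

Treynor = (R_P − R_f) / β_P = (8.28% − 2.71%) / 1.4400 = 5.57% / 1.4400 = 3.87%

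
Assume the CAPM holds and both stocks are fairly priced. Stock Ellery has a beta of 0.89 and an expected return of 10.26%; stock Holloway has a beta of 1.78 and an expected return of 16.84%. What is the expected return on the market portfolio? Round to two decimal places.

11.07%

Both satisfy E(R) = R_f + β·MRP, so the slope of the SML is
MRP = (16.84% − 10.26%) / (1.78 − 0.89) = 6.58% / 0.89 = 7.3933%
R_f = E(R_Ellery) − β_Ellery·MRP = 10.26% − 0.89 × 7.3933% = 3.6800%
E(R_m) = R_f + MRP = 3.6800% + 7.3933% = 11.07%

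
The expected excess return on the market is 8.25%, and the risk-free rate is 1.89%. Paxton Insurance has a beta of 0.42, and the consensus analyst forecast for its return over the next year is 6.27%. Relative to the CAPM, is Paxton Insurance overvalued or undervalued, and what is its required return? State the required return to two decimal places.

Undervalued; required return 5.36%

Required return = R_f + β·MRP = 1.89% + 0.42 × 8.25% = 5.36%
Forecast 6.27% > required 5.36% → the stock plots above the SML → undervalued.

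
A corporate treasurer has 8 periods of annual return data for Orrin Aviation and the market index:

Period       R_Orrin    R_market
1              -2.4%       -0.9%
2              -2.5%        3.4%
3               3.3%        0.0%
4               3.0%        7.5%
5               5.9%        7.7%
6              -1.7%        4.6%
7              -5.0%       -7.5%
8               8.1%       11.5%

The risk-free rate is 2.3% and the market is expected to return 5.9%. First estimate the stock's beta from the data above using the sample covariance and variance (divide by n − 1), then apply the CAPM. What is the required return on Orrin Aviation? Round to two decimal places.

Mean R_i = (-2.4 − 2.5 + 3.3 + 3.0 + 5.9 − 1.7 − 5.0 + 8.1) / 8 = 1.0875%
Mean R_m = (-0.9 + 3.4 + 0.0 + 7.5 + 7.7 + 4.6 − 7.5 + 11.5) / 8 = 3.2875%
Σ(R_i − R̄_i)(R_m − R̄_m) = 155.8188  ⇒  Cov = 155.8188 / 7 = 22.2598
Σ(R_m − R̄_m)² = 251.1088  ⇒  Var(R_m) = 251.1088 / 7 = 35.8727
β = Cov / Var(R_m) = 22.2598 / 35.8727 = 0.6205
MRP = 5.9% − 2.3% = 3.60%
E(R) = R_f + β × MRP = 2.3% + 0.6205 × 3.6% = 4.53%

4.53%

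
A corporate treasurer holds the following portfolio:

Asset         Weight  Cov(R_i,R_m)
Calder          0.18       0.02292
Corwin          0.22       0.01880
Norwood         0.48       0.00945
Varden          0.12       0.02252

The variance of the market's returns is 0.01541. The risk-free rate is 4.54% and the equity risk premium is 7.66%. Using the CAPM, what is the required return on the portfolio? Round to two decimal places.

β_Calder = 0.02292 / 0.01541 = 1.4873
β_Corwin = 0.01880 / 0.01541 = 1.2200
β_Norwood = 0.00945 / 0.01541 = 0.6132
β_Varden = 0.02252 / 0.01541 = 1.4614
β_P = Σ w_i β_i = 0.18×1.4873 + 0.22×1.2200 + 0.48×0.6132 + 0.12×1.4614 = 1.0058
E(R_P) = R_f + β_P × MRP = 4.54% + 1.0058 × 7.66% = 12.24%

12.24%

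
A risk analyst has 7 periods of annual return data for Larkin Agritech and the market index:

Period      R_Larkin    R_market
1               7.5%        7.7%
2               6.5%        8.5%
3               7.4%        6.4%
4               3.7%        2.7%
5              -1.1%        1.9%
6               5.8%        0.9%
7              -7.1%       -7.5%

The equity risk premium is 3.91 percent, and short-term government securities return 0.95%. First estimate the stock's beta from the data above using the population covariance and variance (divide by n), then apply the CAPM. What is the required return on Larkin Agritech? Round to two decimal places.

Mean R_i = (7.5 + 6.5 + 7.4 + 3.7 − 1.1 + 5.8 − 7.1) / 7 = 3.2429%
Mean R_m = (7.7 + 8.5 + 6.4 + 2.7 + 1.9 + 0.9 − 7.5) / 7 = 2.9429%
Σ(R_i − R̄_i)(R_m − R̄_m) = 159.9271  ⇒  Cov = 159.9271 / 7 = 22.8467
Σ(R_m − R̄_m)² = 179.8371  ⇒  Var(R_m) = 179.8371 / 7 = 25.6910
β = Cov / Var(R_m) = 22.8467 / 25.6910 = 0.8893
E(R) = R_f + β × MRP = 0.95% + 0.8893 × 3.91% = 4.43%

4.43%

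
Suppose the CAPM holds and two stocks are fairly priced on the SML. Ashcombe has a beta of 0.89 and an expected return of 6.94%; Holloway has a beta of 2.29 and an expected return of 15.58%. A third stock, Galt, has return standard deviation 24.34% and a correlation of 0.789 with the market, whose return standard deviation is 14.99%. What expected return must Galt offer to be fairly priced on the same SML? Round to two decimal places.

9.35%

MRP = (15.58% − 6.94%) / (2.29 − 0.89) = 6.1714%
R_f = 6.94% − 0.89 × 6.1714% = 1.4475%
β_Galt = ρ·σ_i/σ_m = 0.789 × 24.34 / 14.99 = 1.2811
E(R_Galt) = R_f + β × MRP = 1.4475% + 1.2811 × 6.1714% = 9.35%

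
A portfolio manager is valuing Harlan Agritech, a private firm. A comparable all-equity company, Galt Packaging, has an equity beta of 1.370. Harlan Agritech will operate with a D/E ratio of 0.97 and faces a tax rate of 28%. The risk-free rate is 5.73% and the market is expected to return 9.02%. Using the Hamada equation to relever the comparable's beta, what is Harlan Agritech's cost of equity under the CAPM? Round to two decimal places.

β_L = β_U × [1 + (1 − t)(D/E)] = 1.370 × [1 + (1 − 0.28) × 0.97]
    = 1.370 × [1 + 0.72 × 0.97] = 1.370 × 1.6984 = 2.3268
MRP = 9.02% − 5.73% = 3.29%
E(R) = R_f + β_L × MRP = 5.73% + 2.3268 × 3.29% = 13.39%

13.39%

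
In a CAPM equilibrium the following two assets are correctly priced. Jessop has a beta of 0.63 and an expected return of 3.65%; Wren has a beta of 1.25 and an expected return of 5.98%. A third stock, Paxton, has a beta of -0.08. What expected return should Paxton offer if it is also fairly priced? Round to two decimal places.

0.98%

MRP (SML slope) = (5.98% − 3.65%) / (1.25 − 0.63) = 2.33% / 0.62 = 3.7581%
R_f (intercept) = 3.65% − 0.63 × 3.7581% = 1.2824%
E(R_Paxton) = R_f + β × MRP = 1.2824% + -0.08 × 3.7581% = 0.98%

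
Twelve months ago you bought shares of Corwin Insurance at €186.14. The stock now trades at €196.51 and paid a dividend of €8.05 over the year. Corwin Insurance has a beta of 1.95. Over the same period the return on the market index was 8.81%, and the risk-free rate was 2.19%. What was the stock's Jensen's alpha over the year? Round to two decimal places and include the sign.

Realised HPR = (P1 + D1 − P0) / P0 = (196.51 + 8.05 − 186.14) / 186.14 = 18.42 / 186.14 = 9.8958%
MRP = 8.81% − 2.19% = 6.62%
CAPM required = R_f + β·MRP = 2.19% + 1.95 × 6.62% = 15.0990%
α = realised − required = 9.8958% − 15.0990% = -5.20%

-5.20%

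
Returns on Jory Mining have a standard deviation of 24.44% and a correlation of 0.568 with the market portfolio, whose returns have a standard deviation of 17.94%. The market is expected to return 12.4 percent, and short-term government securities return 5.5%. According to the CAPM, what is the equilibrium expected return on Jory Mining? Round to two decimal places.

β = ρ × σ_i / σ_m = 0.568 × 24.44% / 17.94% = 0.7738
MRP = 12.4% − 5.5% = 6.90%
E(R) = 5.5% + 0.7738 × 6.9% = 10.84%

10.84%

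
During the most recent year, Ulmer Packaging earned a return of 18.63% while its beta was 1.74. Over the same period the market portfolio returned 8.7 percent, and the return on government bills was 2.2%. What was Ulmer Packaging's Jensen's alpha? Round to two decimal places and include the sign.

Market excess return = 8.7% − 2.2% = 6.50%
CAPM benchmark = R_f + β(R_m − R_f) = 2.2% + 1.74 × 6.5% = 13.5100%
α = actual − benchmark = 18.63% − 13.5100% = +5.12%

+5.12%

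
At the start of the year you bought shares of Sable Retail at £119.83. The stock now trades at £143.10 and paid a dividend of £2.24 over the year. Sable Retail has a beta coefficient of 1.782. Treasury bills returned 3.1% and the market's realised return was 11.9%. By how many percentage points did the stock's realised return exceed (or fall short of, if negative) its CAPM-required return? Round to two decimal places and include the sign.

Realised HPR = (P1 + D1 − P0) / P0 = (143.10 + 2.24 − 119.83) / 119.83 = 25.51 / 119.83 = 21.2885%
MRP = 11.9% − 3.1% = 8.80%
CAPM required = R_f + β·MRP = 3.1% + 1.782 × 8.8% = 18.7816%
α = realised − required = 21.2885% − 18.7816% = +2.51%

+2.51%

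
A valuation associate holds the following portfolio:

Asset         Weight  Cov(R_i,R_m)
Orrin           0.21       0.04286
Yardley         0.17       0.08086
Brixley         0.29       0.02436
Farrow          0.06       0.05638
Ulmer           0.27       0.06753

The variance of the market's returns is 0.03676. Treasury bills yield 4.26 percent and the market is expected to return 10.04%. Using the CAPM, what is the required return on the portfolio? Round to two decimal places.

12.35%

β_Orrin = 0.04286 / 0.03676 = 1.1659
β_Yardley = 0.08086 / 0.03676 = 2.1997
β_Brixley = 0.02436 / 0.03676 = 0.6627
β_Farrow = 0.05638 / 0.03676 = 1.5337
β_Ulmer = 0.06753 / 0.03676 = 1.8371
β_P = Σ w_i β_i = 0.21×1.1659 + 0.17×2.1997 + 0.29×0.6627 + 0.06×1.5337 + 0.27×1.8371 = 1.3990
MRP = 10.04% − 4.26% = 5.78%
E(R_P) = R_f + β_P × MRP = 4.26% + 1.3990 × 5.78% = 12.35%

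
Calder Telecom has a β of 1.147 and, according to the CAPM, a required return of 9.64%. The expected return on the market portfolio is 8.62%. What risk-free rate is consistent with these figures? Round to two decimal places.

E(R) = R_f + β(E(R_m) − R_f) = R_f(1 − β) + β·E(R_m)
9.64% = R_f × (1 − 1.147) + 1.147 × 8.62%
9.64% = R_f × -0.147 + 9.88714%
R_f = (9.64% − 9.88714%) / -0.147 = 1.68%

1.68%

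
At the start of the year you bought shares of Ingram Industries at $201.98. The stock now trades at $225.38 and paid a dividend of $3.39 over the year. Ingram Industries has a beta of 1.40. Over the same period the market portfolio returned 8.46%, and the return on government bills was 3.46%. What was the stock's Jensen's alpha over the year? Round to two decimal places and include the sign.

Realised HPR = (P1 + D1 − P0) / P0 = (225.38 + 3.39 − 201.98) / 201.98 = 26.79 / 201.98 = 13.2637%
MRP = 8.46% − 3.46% = 5.00%
CAPM required = R_f + β·MRP = 3.46% + 1.40 × 5.00% = 10.4600%
α = realised − required = 13.2637% − 10.4600% = +2.80%

+2.80%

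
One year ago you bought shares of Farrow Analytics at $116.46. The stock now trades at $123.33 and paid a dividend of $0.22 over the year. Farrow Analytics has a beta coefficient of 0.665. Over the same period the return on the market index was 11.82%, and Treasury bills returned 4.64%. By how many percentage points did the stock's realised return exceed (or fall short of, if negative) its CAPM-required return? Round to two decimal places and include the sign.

-3.33%

Realised HPR = (P1 + D1 − P0) / P0 = (123.33 + 0.22 − 116.46) / 116.46 = 7.09 / 116.46 = 6.0879%
MRP = 11.82% − 4.64% = 7.18%
CAPM required = R_f + β·MRP = 4.64% + 0.665 × 7.18% = 9.41470%
α = realised − required = 6.0879% − 9.41470% = -3.33%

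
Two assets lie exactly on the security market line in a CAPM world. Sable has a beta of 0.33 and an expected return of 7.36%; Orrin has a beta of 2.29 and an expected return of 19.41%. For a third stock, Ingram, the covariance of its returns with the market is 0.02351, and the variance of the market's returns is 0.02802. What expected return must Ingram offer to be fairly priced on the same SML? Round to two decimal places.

MRP = (19.41% − 7.36%) / (2.29 − 0.33) = 6.1480%
R_f = 7.36% − 0.33 × 6.1480% = 5.3312%
β_Ingram = Cov / Var(R_m) = 0.02351 / 0.02802 = 0.8390
E(R_Ingram) = R_f + β × MRP = 5.3312% + 0.8390 × 6.1480% = 10.49%

10.49%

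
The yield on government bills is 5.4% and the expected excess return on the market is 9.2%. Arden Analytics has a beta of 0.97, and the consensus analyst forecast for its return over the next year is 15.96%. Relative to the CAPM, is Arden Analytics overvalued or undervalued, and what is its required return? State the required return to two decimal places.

Required return = R_f + β·MRP = 5.4% + 0.97 × 9.2% = 14.32%
Forecast 15.96% > required 14.32% → the stock plots above the SML → undervalued.

Undervalued; required return 14.32%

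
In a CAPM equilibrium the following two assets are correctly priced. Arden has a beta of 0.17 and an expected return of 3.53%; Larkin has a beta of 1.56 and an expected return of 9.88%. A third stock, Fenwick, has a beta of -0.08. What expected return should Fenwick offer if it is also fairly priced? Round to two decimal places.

2.39%

MRP (SML slope) = (9.88% − 3.53%) / (1.56 − 0.17) = 6.35% / 1.39 = 4.5683%
R_f (intercept) = 3.53% − 0.17 × 4.5683% = 2.7534%
E(R_Fenwick) = R_f + β × MRP = 2.7534% + -0.08 × 4.5683% = 2.39%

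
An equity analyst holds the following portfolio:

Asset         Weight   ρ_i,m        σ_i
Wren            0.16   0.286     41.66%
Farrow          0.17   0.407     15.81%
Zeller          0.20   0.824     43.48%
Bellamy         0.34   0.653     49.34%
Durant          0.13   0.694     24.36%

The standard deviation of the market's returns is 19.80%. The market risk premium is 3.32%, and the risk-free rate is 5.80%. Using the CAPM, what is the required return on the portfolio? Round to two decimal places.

9.71%

β_Wren = 0.286 × 41.66% / 19.80% = 0.6018
β_Farrow = 0.407 × 15.81% / 19.80% = 0.3250
β_Zeller = 0.824 × 43.48% / 19.80% = 1.8095
β_Bellamy = 0.653 × 49.34% / 19.80% = 1.6272
β_Durant = 0.694 × 24.36% / 19.80% = 0.8538
β_P = Σ w_i β_i = 0.16×0.6018 + 0.17×0.3250 + 0.20×1.8095 + 0.34×1.6272 + 0.13×0.8538 = 1.1777
E(R_P) = R_f + β_P × MRP = 5.80% + 1.1777 × 3.32% = 9.71%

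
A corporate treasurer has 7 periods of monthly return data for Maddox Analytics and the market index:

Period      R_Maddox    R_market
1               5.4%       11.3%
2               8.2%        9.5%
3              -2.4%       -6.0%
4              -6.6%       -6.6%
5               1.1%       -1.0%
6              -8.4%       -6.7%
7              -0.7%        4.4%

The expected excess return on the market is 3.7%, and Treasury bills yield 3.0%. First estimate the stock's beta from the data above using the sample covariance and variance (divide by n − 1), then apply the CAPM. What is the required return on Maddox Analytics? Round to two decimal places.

5.59%

Mean R_i = (5.4 + 8.2 − 2.4 − 6.6 + 1.1 − 8.4 − 0.7) / 7 = -0.4857%
Mean R_m = (11.3 + 9.5 − 6.0 − 6.6 − 1.0 − 6.7 + 4.4) / 7 = 0.7000%
Σ(R_i − R̄_i)(R_m − R̄_m) = 251.3600  ⇒  Cov = 251.3600 / 6 = 41.8933
Σ(R_m − R̄_m)² = 359.3200  ⇒  Var(R_m) = 359.3200 / 6 = 59.8867
β = Cov / Var(R_m) = 41.8933 / 59.8867 = 0.6995
E(R) = R_f + β × MRP = 3.0% + 0.6995 × 3.7% = 5.59%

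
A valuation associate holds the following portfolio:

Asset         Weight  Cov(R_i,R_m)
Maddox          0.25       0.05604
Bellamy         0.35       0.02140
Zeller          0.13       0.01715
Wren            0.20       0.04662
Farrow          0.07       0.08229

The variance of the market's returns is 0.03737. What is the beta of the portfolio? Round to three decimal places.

1.039

β_Maddox = 0.05604 / 0.03737 = 1.4996
β_Bellamy = 0.02140 / 0.03737 = 0.5727
β_Zeller = 0.01715 / 0.03737 = 0.4589
β_Wren = 0.04662 / 0.03737 = 1.2475
β_Farrow = 0.08229 / 0.03737 = 2.2020
β_P = Σ w_i β_i = 0.25×1.4996 + 0.35×0.5727 + 0.13×0.4589 + 0.20×1.2475 + 0.07×2.2020 = 1.0386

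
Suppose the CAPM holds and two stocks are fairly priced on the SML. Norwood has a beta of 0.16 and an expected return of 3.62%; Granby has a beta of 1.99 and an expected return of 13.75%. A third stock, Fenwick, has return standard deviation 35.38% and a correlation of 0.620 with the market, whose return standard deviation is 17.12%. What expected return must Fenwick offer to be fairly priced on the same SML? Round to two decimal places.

9.83%

MRP = (13.75% − 3.62%) / (1.99 − 0.16) = 5.5355%
R_f = 3.62% − 0.16 × 5.5355% = 2.7343%
β_Fenwick = ρ·σ_i/σ_m = 0.620 × 35.38 / 17.12 = 1.2813
E(R_Fenwick) = R_f + β × MRP = 2.7343% + 1.2813 × 5.5355% = 9.83%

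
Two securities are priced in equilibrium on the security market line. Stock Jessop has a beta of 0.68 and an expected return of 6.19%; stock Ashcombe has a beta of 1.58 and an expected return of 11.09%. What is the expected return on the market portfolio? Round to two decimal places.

Both satisfy E(R) = R_f + β·MRP, so the slope of the SML is
MRP = (11.09% − 6.19%) / (1.58 − 0.68) = 4.90% / 0.90 = 5.4444%
R_f = E(R_Jessop) − β_Jessop·MRP = 6.19% − 0.68 × 5.4444% = 2.4878%
E(R_m) = R_f + MRP = 2.4878% + 5.4444% = 7.93%

7.93%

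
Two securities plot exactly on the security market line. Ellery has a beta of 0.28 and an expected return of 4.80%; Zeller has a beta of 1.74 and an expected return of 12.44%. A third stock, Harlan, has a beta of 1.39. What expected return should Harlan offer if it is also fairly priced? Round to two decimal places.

MRP (SML slope) = (12.44% − 4.80%) / (1.74 − 0.28) = 7.64% / 1.46 = 5.2329%
R_f (intercept) = 4.80% − 0.28 × 5.2329% = 3.3348%
E(R_Harlan) = R_f + β × MRP = 3.3348% + 1.39 × 5.2329% = 10.61%

10.61%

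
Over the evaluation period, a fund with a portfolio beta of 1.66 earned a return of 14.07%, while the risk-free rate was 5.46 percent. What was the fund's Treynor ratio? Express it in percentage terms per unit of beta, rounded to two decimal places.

5.19%

Treynor = (R_P − R_f) / β_P = (14.07% − 5.46%) / 1.6600 = 8.61% / 1.6600 = 5.19%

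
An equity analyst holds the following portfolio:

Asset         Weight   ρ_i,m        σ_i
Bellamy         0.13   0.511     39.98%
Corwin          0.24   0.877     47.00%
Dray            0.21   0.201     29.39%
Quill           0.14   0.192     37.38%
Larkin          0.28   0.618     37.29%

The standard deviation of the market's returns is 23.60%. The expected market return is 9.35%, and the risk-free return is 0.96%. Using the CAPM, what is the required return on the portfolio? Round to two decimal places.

8.51%

β_Bellamy = 0.511 × 39.98% / 23.60% = 0.8657
β_Corwin = 0.877 × 47.00% / 23.60% = 1.7466
β_Dray = 0.201 × 29.39% / 23.60% = 0.2503
β_Quill = 0.192 × 37.38% / 23.60% = 0.3041
β_Larkin = 0.618 × 37.29% / 23.60% = 0.9765
β_P = Σ w_i β_i = 0.13×0.8657 + 0.24×1.7466 + 0.21×0.2503 + 0.14×0.3041 + 0.28×0.9765 = 0.9003
MRP = 9.35% − 0.96% = 8.39%
E(R_P) = R_f + β_P × MRP = 0.96% + 0.9003 × 8.39% = 8.51%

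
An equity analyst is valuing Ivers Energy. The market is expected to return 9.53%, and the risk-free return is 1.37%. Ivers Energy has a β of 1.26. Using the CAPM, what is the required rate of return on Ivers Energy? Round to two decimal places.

11.65%

Market risk premium = E(R_m) − R_f = 9.53% − 1.37% = 8.16%
E(R) = R_f + β × MRP = 1.37% + 1.26 × 8.16% = 11.65%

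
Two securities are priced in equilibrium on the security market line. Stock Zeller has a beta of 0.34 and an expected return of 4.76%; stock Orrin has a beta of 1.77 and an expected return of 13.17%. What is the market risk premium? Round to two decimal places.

5.88%

Both satisfy E(R) = R_f + β·MRP, so the slope of the SML is
MRP = (13.17% − 4.76%) / (1.77 − 0.34) = 8.41% / 1.43 = 5.8811%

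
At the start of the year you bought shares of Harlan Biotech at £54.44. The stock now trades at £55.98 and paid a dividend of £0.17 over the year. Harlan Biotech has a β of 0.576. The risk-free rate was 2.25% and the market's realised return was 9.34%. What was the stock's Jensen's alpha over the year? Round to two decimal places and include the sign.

-3.19%

Realised HPR = (P1 + D1 − P0) / P0 = (55.98 + 0.17 − 54.44) / 54.44 = 1.71 / 54.44 = 3.1411%
MRP = 9.34% − 2.25% = 7.09%
CAPM required = R_f + β·MRP = 2.25% + 0.576 × 7.09% = 6.33384%
α = realised − required = 3.1411% − 6.33384% = -3.19%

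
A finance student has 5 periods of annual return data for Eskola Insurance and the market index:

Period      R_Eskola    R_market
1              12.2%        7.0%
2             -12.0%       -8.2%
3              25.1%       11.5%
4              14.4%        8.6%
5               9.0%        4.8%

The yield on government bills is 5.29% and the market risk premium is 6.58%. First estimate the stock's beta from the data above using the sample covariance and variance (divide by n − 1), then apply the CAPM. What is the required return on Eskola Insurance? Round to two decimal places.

16.82%

Mean R_i = (12.2 − 12.0 + 25.1 + 14.4 + 9.0) / 5 = 9.7400%
Mean R_m = (7.0 − 8.2 + 11.5 + 8.6 + 4.8) / 5 = 4.7400%
Σ(R_i − R̄_i)(R_m − R̄_m) = 408.6520  ⇒  Cov = 408.6520 / 4 = 102.1630
Σ(R_m − R̄_m)² = 233.1520  ⇒  Var(R_m) = 233.1520 / 4 = 58.2880
β = Cov / Var(R_m) = 102.1630 / 58.2880 = 1.7527
E(R) = R_f + β × MRP = 5.29% + 1.7527 × 6.58% = 16.82%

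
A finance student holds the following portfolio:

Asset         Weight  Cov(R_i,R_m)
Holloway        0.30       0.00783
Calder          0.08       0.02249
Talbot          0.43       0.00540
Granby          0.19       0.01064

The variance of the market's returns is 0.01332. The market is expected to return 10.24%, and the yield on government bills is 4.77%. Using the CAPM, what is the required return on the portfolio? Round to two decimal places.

8.26%

β_Holloway = 0.00783 / 0.01332 = 0.5878
β_Calder = 0.02249 / 0.01332 = 1.6884
β_Talbot = 0.00540 / 0.01332 = 0.4054
β_Granby = 0.01064 / 0.01332 = 0.7988
β_P = Σ w_i β_i = 0.30×0.5878 + 0.08×1.6884 + 0.43×0.4054 + 0.19×0.7988 = 0.6375
MRP = 10.24% − 4.77% = 5.47%
E(R_P) = R_f + β_P × MRP = 4.77% + 0.6375 × 5.47% = 8.26%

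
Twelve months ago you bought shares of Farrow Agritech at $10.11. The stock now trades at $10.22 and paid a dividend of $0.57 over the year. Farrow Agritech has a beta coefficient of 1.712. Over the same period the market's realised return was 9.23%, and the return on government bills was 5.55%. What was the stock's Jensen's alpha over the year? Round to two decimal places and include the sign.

Realised HPR = (P1 + D1 − P0) / P0 = (10.22 + 0.57 − 10.11) / 10.11 = 0.68 / 10.11 = 6.7260%
MRP = 9.23% − 5.55% = 3.68%
CAPM required = R_f + β·MRP = 5.55% + 1.712 × 3.68% = 11.85016%
α = realised − required = 6.7260% − 11.85016% = -5.12%

-5.12%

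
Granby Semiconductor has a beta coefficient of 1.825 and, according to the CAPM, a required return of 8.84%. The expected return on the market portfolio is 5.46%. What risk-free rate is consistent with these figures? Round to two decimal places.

E(R) = R_f + β(E(R_m) − R_f) = R_f(1 − β) + β·E(R_m)
8.84% = R_f × (1 − 1.825) + 1.825 × 5.46%
8.84% = R_f × -0.825 + 9.96450%
R_f = (8.84% − 9.96450%) / -0.825 = 1.36%

1.36%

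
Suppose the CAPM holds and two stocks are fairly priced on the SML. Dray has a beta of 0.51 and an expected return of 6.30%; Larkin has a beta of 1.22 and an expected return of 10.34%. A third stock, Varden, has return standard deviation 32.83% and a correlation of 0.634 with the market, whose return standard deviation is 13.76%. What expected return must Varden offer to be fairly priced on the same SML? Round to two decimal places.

MRP = (10.34% − 6.30%) / (1.22 − 0.51) = 5.6901%
R_f = 6.30% − 0.51 × 5.6901% = 3.3980%
β_Varden = ρ·σ_i/σ_m = 0.634 × 32.83 / 13.76 = 1.5127
E(R_Varden) = R_f + β × MRP = 3.3980% + 1.5127 × 5.6901% = 12.01%

12.01%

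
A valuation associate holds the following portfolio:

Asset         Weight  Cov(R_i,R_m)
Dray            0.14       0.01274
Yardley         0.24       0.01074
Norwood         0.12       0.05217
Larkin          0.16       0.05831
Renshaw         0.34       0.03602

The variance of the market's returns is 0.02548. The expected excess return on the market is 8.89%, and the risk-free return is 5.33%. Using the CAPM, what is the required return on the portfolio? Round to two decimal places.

β_Dray = 0.01274 / 0.02548 = 0.5000
β_Yardley = 0.01074 / 0.02548 = 0.4215
β_Norwood = 0.05217 / 0.02548 = 2.0475
β_Larkin = 0.05831 / 0.02548 = 2.2885
β_Renshaw = 0.03602 / 0.02548 = 1.4137
β_P = Σ w_i β_i = 0.14×0.5000 + 0.24×0.4215 + 0.12×2.0475 + 0.16×2.2885 + 0.34×1.4137 = 1.2637
E(R_P) = R_f + β_P × MRP = 5.33% + 1.2637 × 8.89% = 16.56%

16.56%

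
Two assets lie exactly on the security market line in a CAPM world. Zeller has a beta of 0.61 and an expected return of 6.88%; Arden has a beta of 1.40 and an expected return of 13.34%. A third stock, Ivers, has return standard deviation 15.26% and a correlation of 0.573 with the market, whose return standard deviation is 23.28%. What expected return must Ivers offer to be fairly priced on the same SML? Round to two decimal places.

MRP = (13.34% − 6.88%) / (1.40 − 0.61) = 8.1772%
R_f = 6.88% − 0.61 × 8.1772% = 1.8919%
β_Ivers = ρ·σ_i/σ_m = 0.573 × 15.26 / 23.28 = 0.3756
E(R_Ivers) = R_f + β × MRP = 1.8919% + 0.3756 × 8.1772% = 4.96%

4.96%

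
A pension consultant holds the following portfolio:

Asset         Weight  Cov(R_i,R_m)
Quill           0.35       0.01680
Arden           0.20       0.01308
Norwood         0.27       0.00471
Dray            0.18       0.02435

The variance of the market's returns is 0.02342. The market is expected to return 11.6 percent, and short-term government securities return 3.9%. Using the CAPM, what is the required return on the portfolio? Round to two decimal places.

β_Quill = 0.01680 / 0.02342 = 0.7173
β_Arden = 0.01308 / 0.02342 = 0.5585
β_Norwood = 0.00471 / 0.02342 = 0.2011
β_Dray = 0.02435 / 0.02342 = 1.0397
β_P = Σ w_i β_i = 0.35×0.7173 + 0.20×0.5585 + 0.27×0.2011 + 0.18×1.0397 = 0.6042
MRP = 11.6% − 3.9% = 7.70%
E(R_P) = R_f + β_P × MRP = 3.9% + 0.6042 × 7.7% = 8.55%

8.55%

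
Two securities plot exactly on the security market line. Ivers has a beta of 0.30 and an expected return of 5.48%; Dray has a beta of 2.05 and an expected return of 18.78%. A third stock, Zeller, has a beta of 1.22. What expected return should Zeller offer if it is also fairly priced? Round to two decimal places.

MRP (SML slope) = (18.78% − 5.48%) / (2.05 − 0.30) = 13.30% / 1.75 = 7.6000%
R_f (intercept) = 5.48% − 0.30 × 7.6000% = 3.2000%
E(R_Zeller) = R_f + β × MRP = 3.2000% + 1.22 × 7.6000% = 12.47%

12.47%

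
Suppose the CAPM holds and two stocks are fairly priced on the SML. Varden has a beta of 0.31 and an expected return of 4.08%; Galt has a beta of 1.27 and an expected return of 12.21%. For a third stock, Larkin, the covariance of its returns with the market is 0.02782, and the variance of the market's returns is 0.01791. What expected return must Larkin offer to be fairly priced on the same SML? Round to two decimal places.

14.61%

MRP = (12.21% − 4.08%) / (1.27 − 0.31) = 8.4688%
R_f = 4.08% − 0.31 × 8.4688% = 1.4547%
β_Larkin = Cov / Var(R_m) = 0.02782 / 0.01791 = 1.5533
E(R_Larkin) = R_f + β × MRP = 1.4547% + 1.5533 × 8.4688% = 14.61%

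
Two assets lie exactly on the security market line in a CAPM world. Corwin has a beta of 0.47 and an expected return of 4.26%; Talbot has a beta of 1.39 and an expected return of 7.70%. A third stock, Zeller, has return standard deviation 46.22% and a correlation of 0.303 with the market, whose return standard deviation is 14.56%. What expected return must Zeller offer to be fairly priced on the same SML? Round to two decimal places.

MRP = (7.70% − 4.26%) / (1.39 − 0.47) = 3.7391%
R_f = 4.26% − 0.47 × 3.7391% = 2.5026%
β_Zeller = ρ·σ_i/σ_m = 0.303 × 46.22 / 14.56 = 0.9619
E(R_Zeller) = R_f + β × MRP = 2.5026% + 0.9619 × 3.7391% = 6.10%

6.10%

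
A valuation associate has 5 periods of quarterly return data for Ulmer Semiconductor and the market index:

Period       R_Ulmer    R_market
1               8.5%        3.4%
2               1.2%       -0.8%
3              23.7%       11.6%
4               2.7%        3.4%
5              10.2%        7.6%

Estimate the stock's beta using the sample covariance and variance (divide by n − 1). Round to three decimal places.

1.754

Mean R_i = (8.5 + 1.2 + 23.7 + 2.7 + 10.2) / 5 = 9.2600%
Mean R_m = (3.4 − 0.8 + 11.6 + 3.4 + 7.6) / 5 = 5.0400%
Σ(R_i − R̄_i)(R_m − R̄_m) = 156.2080  ⇒  Cov = 156.2080 / 4 = 39.0520
Σ(R_m − R̄_m)² = 89.0720  ⇒  Var(R_m) = 89.0720 / 4 = 22.2680
β = Cov / Var(R_m) = 39.0520 / 22.2680 = 1.7537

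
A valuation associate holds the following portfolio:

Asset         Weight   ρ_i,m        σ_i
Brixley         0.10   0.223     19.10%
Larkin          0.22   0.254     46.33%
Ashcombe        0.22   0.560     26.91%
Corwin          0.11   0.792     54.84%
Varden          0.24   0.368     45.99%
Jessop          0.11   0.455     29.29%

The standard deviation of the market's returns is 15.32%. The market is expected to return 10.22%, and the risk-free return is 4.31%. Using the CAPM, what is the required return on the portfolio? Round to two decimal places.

10.73%

β_Brixley = 0.223 × 19.10% / 15.32% = 0.2780
β_Larkin = 0.254 × 46.33% / 15.32% = 0.7681
β_Ashcombe = 0.560 × 26.91% / 15.32% = 0.9837
β_Corwin = 0.792 × 54.84% / 15.32% = 2.8351
β_Varden = 0.368 × 45.99% / 15.32% = 1.1047
β_Jessop = 0.455 × 29.29% / 15.32% = 0.8699
β_P = Σ w_i β_i = 0.10×0.2780 + 0.22×0.7681 + 0.22×0.9837 + 0.11×2.8351 + 0.24×1.1047 + 0.11×0.8699 = 1.0859
MRP = 10.22% − 4.31% = 5.91%
E(R_P) = R_f + β_P × MRP = 4.31% + 1.0859 × 5.91% = 10.73%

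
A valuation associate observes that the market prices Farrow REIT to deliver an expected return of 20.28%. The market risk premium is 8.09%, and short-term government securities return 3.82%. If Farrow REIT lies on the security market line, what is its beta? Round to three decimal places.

2.035

β = (E(R) − R_f) / MRP = (20.28% − 3.82%) / 8.09% = 16.46% / 8.09% = 2.035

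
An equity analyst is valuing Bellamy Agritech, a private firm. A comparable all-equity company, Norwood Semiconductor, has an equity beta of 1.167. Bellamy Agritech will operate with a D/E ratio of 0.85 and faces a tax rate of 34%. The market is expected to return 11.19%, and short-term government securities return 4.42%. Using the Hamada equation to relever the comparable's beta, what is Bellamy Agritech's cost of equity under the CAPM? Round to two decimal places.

β_L = β_U × [1 + (1 − t)(D/E)] = 1.167 × [1 + (1 − 0.34) × 0.85]
    = 1.167 × [1 + 0.66 × 0.85] = 1.167 × 1.5610 = 1.8217
MRP = 11.19% − 4.42% = 6.77%
E(R) = R_f + β_L × MRP = 4.42% + 1.8217 × 6.77% = 16.75%

16.75%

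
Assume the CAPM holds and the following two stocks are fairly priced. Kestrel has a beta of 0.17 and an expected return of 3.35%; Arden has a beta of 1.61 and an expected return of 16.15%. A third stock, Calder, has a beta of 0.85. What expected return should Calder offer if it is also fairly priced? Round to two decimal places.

MRP (SML slope) = (16.15% − 3.35%) / (1.61 − 0.17) = 12.80% / 1.44 = 8.8889%
R_f (intercept) = 3.35% − 0.17 × 8.8889% = 1.8389%
E(R_Calder) = R_f + β × MRP = 1.8389% + 0.85 × 8.8889% = 9.39%

9.39%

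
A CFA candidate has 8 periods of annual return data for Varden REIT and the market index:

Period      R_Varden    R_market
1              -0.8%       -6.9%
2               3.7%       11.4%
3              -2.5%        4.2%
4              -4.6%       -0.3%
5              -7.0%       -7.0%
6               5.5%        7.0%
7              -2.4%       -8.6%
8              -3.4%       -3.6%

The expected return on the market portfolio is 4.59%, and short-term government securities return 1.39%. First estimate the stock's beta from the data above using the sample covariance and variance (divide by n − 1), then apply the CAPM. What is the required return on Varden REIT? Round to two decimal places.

Mean R_i = (-0.8 + 3.7 − 2.5 − 4.6 − 7.0 + 5.5 − 2.4 − 3.4) / 8 = -1.4375%
Mean R_m = (-6.9 + 11.4 + 4.2 − 0.3 − 7.0 + 7.0 − 8.6 − 3.6) / 8 = -0.4750%
Σ(R_i − R̄_i)(R_m − R̄_m) = 153.4975  ⇒  Cov = 153.4975 / 7 = 21.9282
Σ(R_m − R̄_m)² = 378.4150  ⇒  Var(R_m) = 378.4150 / 7 = 54.0593
β = Cov / Var(R_m) = 21.9282 / 54.0593 = 0.4056
MRP = 4.59% − 1.39% = 3.20%
E(R) = R_f + β × MRP = 1.39% + 0.4056 × 3.20% = 2.69%

2.69%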